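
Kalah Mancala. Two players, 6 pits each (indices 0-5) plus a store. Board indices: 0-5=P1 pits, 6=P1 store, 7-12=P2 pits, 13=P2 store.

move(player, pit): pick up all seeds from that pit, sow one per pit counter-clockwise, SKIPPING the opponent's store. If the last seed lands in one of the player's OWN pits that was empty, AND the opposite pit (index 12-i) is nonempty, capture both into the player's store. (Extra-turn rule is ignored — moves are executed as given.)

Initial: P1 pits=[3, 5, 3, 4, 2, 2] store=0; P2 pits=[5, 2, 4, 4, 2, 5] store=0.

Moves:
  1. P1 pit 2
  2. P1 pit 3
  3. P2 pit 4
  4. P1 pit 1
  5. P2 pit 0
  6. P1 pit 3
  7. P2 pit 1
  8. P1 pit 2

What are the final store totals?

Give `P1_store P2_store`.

Answer: 9 2

Derivation:
Move 1: P1 pit2 -> P1=[3,5,0,5,3,3](0) P2=[5,2,4,4,2,5](0)
Move 2: P1 pit3 -> P1=[3,5,0,0,4,4](1) P2=[6,3,4,4,2,5](0)
Move 3: P2 pit4 -> P1=[3,5,0,0,4,4](1) P2=[6,3,4,4,0,6](1)
Move 4: P1 pit1 -> P1=[3,0,1,1,5,5](2) P2=[6,3,4,4,0,6](1)
Move 5: P2 pit0 -> P1=[3,0,1,1,5,5](2) P2=[0,4,5,5,1,7](2)
Move 6: P1 pit3 -> P1=[3,0,1,0,6,5](2) P2=[0,4,5,5,1,7](2)
Move 7: P2 pit1 -> P1=[3,0,1,0,6,5](2) P2=[0,0,6,6,2,8](2)
Move 8: P1 pit2 -> P1=[3,0,0,0,6,5](9) P2=[0,0,0,6,2,8](2)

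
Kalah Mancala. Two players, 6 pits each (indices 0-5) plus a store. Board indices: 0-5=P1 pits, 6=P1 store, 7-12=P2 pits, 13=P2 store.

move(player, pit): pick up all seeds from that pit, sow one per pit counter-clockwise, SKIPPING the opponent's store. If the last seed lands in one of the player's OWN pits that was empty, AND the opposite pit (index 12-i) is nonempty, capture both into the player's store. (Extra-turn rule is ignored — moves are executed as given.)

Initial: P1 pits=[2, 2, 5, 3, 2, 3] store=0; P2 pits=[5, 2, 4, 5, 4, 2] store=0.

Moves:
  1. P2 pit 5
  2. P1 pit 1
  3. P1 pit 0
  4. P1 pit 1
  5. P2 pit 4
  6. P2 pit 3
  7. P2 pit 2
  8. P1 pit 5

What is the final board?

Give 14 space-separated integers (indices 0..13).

Answer: 2 2 8 5 2 0 1 6 3 0 1 2 3 4

Derivation:
Move 1: P2 pit5 -> P1=[3,2,5,3,2,3](0) P2=[5,2,4,5,4,0](1)
Move 2: P1 pit1 -> P1=[3,0,6,4,2,3](0) P2=[5,2,4,5,4,0](1)
Move 3: P1 pit0 -> P1=[0,1,7,5,2,3](0) P2=[5,2,4,5,4,0](1)
Move 4: P1 pit1 -> P1=[0,0,8,5,2,3](0) P2=[5,2,4,5,4,0](1)
Move 5: P2 pit4 -> P1=[1,1,8,5,2,3](0) P2=[5,2,4,5,0,1](2)
Move 6: P2 pit3 -> P1=[2,2,8,5,2,3](0) P2=[5,2,4,0,1,2](3)
Move 7: P2 pit2 -> P1=[2,2,8,5,2,3](0) P2=[5,2,0,1,2,3](4)
Move 8: P1 pit5 -> P1=[2,2,8,5,2,0](1) P2=[6,3,0,1,2,3](4)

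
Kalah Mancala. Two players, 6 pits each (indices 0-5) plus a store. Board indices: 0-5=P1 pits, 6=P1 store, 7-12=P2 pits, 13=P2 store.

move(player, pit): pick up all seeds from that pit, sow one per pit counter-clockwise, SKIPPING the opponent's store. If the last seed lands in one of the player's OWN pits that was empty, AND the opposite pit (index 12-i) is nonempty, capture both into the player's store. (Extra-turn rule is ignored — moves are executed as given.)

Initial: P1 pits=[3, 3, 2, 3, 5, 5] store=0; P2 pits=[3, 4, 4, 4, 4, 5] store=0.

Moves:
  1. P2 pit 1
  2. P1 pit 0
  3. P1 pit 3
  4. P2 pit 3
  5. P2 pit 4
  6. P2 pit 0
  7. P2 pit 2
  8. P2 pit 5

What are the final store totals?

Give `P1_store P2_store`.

Move 1: P2 pit1 -> P1=[3,3,2,3,5,5](0) P2=[3,0,5,5,5,6](0)
Move 2: P1 pit0 -> P1=[0,4,3,4,5,5](0) P2=[3,0,5,5,5,6](0)
Move 3: P1 pit3 -> P1=[0,4,3,0,6,6](1) P2=[4,0,5,5,5,6](0)
Move 4: P2 pit3 -> P1=[1,5,3,0,6,6](1) P2=[4,0,5,0,6,7](1)
Move 5: P2 pit4 -> P1=[2,6,4,1,6,6](1) P2=[4,0,5,0,0,8](2)
Move 6: P2 pit0 -> P1=[2,0,4,1,6,6](1) P2=[0,1,6,1,0,8](9)
Move 7: P2 pit2 -> P1=[3,1,4,1,6,6](1) P2=[0,1,0,2,1,9](10)
Move 8: P2 pit5 -> P1=[4,2,5,2,7,7](1) P2=[1,2,0,2,1,0](11)

Answer: 1 11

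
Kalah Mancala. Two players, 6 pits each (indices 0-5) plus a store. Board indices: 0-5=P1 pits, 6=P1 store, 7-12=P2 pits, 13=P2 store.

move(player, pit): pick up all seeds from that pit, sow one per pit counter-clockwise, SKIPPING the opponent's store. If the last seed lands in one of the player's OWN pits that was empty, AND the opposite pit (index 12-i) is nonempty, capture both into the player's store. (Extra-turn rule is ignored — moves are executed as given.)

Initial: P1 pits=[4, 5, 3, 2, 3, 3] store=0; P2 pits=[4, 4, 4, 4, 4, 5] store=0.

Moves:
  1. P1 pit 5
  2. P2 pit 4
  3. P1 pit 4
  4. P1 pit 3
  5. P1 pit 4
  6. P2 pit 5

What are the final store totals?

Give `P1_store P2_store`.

Answer: 2 2

Derivation:
Move 1: P1 pit5 -> P1=[4,5,3,2,3,0](1) P2=[5,5,4,4,4,5](0)
Move 2: P2 pit4 -> P1=[5,6,3,2,3,0](1) P2=[5,5,4,4,0,6](1)
Move 3: P1 pit4 -> P1=[5,6,3,2,0,1](2) P2=[6,5,4,4,0,6](1)
Move 4: P1 pit3 -> P1=[5,6,3,0,1,2](2) P2=[6,5,4,4,0,6](1)
Move 5: P1 pit4 -> P1=[5,6,3,0,0,3](2) P2=[6,5,4,4,0,6](1)
Move 6: P2 pit5 -> P1=[6,7,4,1,1,3](2) P2=[6,5,4,4,0,0](2)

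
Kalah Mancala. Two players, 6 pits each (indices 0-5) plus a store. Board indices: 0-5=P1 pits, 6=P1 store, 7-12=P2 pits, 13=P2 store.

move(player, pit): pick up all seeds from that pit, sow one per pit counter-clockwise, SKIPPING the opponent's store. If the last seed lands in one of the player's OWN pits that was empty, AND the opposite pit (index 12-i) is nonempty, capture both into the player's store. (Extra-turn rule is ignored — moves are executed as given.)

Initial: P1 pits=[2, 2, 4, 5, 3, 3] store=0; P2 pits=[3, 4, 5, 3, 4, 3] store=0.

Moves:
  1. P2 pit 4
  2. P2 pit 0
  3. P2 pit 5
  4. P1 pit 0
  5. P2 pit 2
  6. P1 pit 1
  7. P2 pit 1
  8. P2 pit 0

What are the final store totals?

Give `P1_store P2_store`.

Move 1: P2 pit4 -> P1=[3,3,4,5,3,3](0) P2=[3,4,5,3,0,4](1)
Move 2: P2 pit0 -> P1=[3,3,4,5,3,3](0) P2=[0,5,6,4,0,4](1)
Move 3: P2 pit5 -> P1=[4,4,5,5,3,3](0) P2=[0,5,6,4,0,0](2)
Move 4: P1 pit0 -> P1=[0,5,6,6,4,3](0) P2=[0,5,6,4,0,0](2)
Move 5: P2 pit2 -> P1=[1,6,6,6,4,3](0) P2=[0,5,0,5,1,1](3)
Move 6: P1 pit1 -> P1=[1,0,7,7,5,4](1) P2=[1,5,0,5,1,1](3)
Move 7: P2 pit1 -> P1=[1,0,7,7,5,4](1) P2=[1,0,1,6,2,2](4)
Move 8: P2 pit0 -> P1=[1,0,7,7,0,4](1) P2=[0,0,1,6,2,2](10)

Answer: 1 10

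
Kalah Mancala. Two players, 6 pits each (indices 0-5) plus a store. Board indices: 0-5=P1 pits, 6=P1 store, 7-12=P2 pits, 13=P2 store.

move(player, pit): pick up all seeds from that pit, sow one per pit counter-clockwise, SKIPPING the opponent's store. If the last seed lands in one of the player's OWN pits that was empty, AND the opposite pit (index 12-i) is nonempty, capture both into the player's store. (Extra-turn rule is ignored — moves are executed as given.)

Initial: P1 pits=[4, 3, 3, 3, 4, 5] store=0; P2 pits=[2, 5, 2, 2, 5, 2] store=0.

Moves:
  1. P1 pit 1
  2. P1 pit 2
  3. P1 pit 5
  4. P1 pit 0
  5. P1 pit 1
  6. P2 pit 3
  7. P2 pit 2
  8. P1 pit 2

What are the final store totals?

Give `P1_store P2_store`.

Answer: 2 1

Derivation:
Move 1: P1 pit1 -> P1=[4,0,4,4,5,5](0) P2=[2,5,2,2,5,2](0)
Move 2: P1 pit2 -> P1=[4,0,0,5,6,6](1) P2=[2,5,2,2,5,2](0)
Move 3: P1 pit5 -> P1=[4,0,0,5,6,0](2) P2=[3,6,3,3,6,2](0)
Move 4: P1 pit0 -> P1=[0,1,1,6,7,0](2) P2=[3,6,3,3,6,2](0)
Move 5: P1 pit1 -> P1=[0,0,2,6,7,0](2) P2=[3,6,3,3,6,2](0)
Move 6: P2 pit3 -> P1=[0,0,2,6,7,0](2) P2=[3,6,3,0,7,3](1)
Move 7: P2 pit2 -> P1=[0,0,2,6,7,0](2) P2=[3,6,0,1,8,4](1)
Move 8: P1 pit2 -> P1=[0,0,0,7,8,0](2) P2=[3,6,0,1,8,4](1)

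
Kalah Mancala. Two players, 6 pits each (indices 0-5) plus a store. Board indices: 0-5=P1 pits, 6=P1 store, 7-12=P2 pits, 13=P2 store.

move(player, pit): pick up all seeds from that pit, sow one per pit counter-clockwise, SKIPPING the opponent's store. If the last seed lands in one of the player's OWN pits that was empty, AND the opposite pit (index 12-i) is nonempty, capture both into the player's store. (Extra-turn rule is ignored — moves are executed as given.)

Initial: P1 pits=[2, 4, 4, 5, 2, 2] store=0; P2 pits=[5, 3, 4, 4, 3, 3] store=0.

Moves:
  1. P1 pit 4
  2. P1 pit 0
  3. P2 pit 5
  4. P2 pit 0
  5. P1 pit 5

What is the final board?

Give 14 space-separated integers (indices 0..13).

Answer: 0 6 5 5 0 0 2 1 5 5 5 4 0 3

Derivation:
Move 1: P1 pit4 -> P1=[2,4,4,5,0,3](1) P2=[5,3,4,4,3,3](0)
Move 2: P1 pit0 -> P1=[0,5,5,5,0,3](1) P2=[5,3,4,4,3,3](0)
Move 3: P2 pit5 -> P1=[1,6,5,5,0,3](1) P2=[5,3,4,4,3,0](1)
Move 4: P2 pit0 -> P1=[0,6,5,5,0,3](1) P2=[0,4,5,5,4,0](3)
Move 5: P1 pit5 -> P1=[0,6,5,5,0,0](2) P2=[1,5,5,5,4,0](3)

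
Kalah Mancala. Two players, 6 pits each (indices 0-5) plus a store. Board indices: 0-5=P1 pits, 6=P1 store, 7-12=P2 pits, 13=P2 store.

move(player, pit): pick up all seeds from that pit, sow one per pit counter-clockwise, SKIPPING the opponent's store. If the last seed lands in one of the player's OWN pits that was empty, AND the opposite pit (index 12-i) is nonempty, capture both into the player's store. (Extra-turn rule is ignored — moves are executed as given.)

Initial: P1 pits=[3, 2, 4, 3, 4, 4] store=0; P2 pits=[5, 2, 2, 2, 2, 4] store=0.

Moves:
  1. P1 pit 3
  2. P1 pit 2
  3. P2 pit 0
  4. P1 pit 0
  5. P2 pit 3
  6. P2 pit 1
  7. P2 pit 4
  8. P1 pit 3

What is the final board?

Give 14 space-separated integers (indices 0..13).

Move 1: P1 pit3 -> P1=[3,2,4,0,5,5](1) P2=[5,2,2,2,2,4](0)
Move 2: P1 pit2 -> P1=[3,2,0,1,6,6](2) P2=[5,2,2,2,2,4](0)
Move 3: P2 pit0 -> P1=[3,2,0,1,6,6](2) P2=[0,3,3,3,3,5](0)
Move 4: P1 pit0 -> P1=[0,3,1,2,6,6](2) P2=[0,3,3,3,3,5](0)
Move 5: P2 pit3 -> P1=[0,3,1,2,6,6](2) P2=[0,3,3,0,4,6](1)
Move 6: P2 pit1 -> P1=[0,3,1,2,6,6](2) P2=[0,0,4,1,5,6](1)
Move 7: P2 pit4 -> P1=[1,4,2,2,6,6](2) P2=[0,0,4,1,0,7](2)
Move 8: P1 pit3 -> P1=[1,4,2,0,7,7](2) P2=[0,0,4,1,0,7](2)

Answer: 1 4 2 0 7 7 2 0 0 4 1 0 7 2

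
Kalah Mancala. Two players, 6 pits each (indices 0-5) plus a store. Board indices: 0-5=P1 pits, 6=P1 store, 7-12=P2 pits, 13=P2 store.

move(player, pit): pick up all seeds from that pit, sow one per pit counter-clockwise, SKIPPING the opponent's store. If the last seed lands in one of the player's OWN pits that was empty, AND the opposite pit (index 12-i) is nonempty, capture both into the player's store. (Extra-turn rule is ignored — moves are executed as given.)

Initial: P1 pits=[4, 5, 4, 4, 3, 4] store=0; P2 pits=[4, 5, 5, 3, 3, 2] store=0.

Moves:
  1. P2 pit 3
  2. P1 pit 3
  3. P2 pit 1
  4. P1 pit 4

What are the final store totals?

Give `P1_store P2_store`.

Move 1: P2 pit3 -> P1=[4,5,4,4,3,4](0) P2=[4,5,5,0,4,3](1)
Move 2: P1 pit3 -> P1=[4,5,4,0,4,5](1) P2=[5,5,5,0,4,3](1)
Move 3: P2 pit1 -> P1=[4,5,4,0,4,5](1) P2=[5,0,6,1,5,4](2)
Move 4: P1 pit4 -> P1=[4,5,4,0,0,6](2) P2=[6,1,6,1,5,4](2)

Answer: 2 2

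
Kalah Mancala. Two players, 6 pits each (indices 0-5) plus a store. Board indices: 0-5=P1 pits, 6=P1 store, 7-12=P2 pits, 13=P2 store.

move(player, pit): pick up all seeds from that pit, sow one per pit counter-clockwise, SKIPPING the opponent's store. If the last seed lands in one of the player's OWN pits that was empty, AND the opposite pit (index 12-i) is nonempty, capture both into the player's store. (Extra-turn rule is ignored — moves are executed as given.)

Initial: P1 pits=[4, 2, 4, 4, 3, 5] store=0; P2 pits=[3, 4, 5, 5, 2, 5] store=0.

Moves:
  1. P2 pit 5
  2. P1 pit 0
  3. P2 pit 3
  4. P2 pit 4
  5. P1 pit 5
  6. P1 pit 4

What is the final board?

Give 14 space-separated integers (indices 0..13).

Move 1: P2 pit5 -> P1=[5,3,5,5,3,5](0) P2=[3,4,5,5,2,0](1)
Move 2: P1 pit0 -> P1=[0,4,6,6,4,6](0) P2=[3,4,5,5,2,0](1)
Move 3: P2 pit3 -> P1=[1,5,6,6,4,6](0) P2=[3,4,5,0,3,1](2)
Move 4: P2 pit4 -> P1=[2,5,6,6,4,6](0) P2=[3,4,5,0,0,2](3)
Move 5: P1 pit5 -> P1=[2,5,6,6,4,0](1) P2=[4,5,6,1,1,2](3)
Move 6: P1 pit4 -> P1=[2,5,6,6,0,1](2) P2=[5,6,6,1,1,2](3)

Answer: 2 5 6 6 0 1 2 5 6 6 1 1 2 3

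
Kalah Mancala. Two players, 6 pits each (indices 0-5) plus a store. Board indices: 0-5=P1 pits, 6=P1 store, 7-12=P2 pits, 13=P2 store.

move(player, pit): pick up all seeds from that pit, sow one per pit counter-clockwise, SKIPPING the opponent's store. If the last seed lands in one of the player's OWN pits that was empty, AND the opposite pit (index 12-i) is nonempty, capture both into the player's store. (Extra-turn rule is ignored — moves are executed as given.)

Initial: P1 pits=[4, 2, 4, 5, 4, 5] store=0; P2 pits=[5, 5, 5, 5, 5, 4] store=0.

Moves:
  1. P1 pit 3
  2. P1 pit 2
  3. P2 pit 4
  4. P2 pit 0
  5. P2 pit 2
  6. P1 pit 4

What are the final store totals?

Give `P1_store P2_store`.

Move 1: P1 pit3 -> P1=[4,2,4,0,5,6](1) P2=[6,6,5,5,5,4](0)
Move 2: P1 pit2 -> P1=[4,2,0,1,6,7](2) P2=[6,6,5,5,5,4](0)
Move 3: P2 pit4 -> P1=[5,3,1,1,6,7](2) P2=[6,6,5,5,0,5](1)
Move 4: P2 pit0 -> P1=[5,3,1,1,6,7](2) P2=[0,7,6,6,1,6](2)
Move 5: P2 pit2 -> P1=[6,4,1,1,6,7](2) P2=[0,7,0,7,2,7](3)
Move 6: P1 pit4 -> P1=[6,4,1,1,0,8](3) P2=[1,8,1,8,2,7](3)

Answer: 3 3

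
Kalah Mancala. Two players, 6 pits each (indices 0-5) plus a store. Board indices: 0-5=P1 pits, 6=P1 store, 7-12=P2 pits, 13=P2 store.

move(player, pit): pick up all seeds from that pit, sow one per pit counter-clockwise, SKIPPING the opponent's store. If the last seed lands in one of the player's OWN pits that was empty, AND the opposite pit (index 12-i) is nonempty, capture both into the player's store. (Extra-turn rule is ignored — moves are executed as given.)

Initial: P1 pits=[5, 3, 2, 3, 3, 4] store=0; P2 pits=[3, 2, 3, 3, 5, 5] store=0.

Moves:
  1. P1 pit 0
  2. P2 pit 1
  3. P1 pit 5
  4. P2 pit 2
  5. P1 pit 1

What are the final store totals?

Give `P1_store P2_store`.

Answer: 6 1

Derivation:
Move 1: P1 pit0 -> P1=[0,4,3,4,4,5](0) P2=[3,2,3,3,5,5](0)
Move 2: P2 pit1 -> P1=[0,4,3,4,4,5](0) P2=[3,0,4,4,5,5](0)
Move 3: P1 pit5 -> P1=[0,4,3,4,4,0](1) P2=[4,1,5,5,5,5](0)
Move 4: P2 pit2 -> P1=[1,4,3,4,4,0](1) P2=[4,1,0,6,6,6](1)
Move 5: P1 pit1 -> P1=[1,0,4,5,5,0](6) P2=[0,1,0,6,6,6](1)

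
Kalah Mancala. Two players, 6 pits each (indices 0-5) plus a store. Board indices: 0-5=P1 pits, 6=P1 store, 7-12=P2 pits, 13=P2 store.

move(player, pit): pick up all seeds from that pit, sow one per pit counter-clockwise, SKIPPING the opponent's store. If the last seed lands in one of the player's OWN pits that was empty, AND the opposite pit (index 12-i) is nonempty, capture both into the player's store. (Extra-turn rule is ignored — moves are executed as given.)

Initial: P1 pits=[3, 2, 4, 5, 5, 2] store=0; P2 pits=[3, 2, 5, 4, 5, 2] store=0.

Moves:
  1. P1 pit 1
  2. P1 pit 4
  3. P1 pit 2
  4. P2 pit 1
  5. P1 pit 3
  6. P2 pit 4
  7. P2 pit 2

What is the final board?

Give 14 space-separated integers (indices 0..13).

Answer: 5 2 2 2 2 5 3 6 1 0 7 1 4 2

Derivation:
Move 1: P1 pit1 -> P1=[3,0,5,6,5,2](0) P2=[3,2,5,4,5,2](0)
Move 2: P1 pit4 -> P1=[3,0,5,6,0,3](1) P2=[4,3,6,4,5,2](0)
Move 3: P1 pit2 -> P1=[3,0,0,7,1,4](2) P2=[5,3,6,4,5,2](0)
Move 4: P2 pit1 -> P1=[3,0,0,7,1,4](2) P2=[5,0,7,5,6,2](0)
Move 5: P1 pit3 -> P1=[3,0,0,0,2,5](3) P2=[6,1,8,6,6,2](0)
Move 6: P2 pit4 -> P1=[4,1,1,1,2,5](3) P2=[6,1,8,6,0,3](1)
Move 7: P2 pit2 -> P1=[5,2,2,2,2,5](3) P2=[6,1,0,7,1,4](2)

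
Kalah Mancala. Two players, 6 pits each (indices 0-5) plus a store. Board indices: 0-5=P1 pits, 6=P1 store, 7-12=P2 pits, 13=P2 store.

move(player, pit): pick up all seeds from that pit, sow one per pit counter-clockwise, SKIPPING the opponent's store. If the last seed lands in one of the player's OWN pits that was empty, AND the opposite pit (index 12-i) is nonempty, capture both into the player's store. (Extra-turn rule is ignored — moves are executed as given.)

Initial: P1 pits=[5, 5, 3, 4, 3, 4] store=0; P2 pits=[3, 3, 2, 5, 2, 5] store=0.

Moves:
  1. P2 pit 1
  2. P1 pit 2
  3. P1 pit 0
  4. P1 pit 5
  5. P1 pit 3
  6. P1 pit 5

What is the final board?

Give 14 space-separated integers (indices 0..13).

Answer: 0 6 1 0 6 0 3 5 2 5 7 4 5 0

Derivation:
Move 1: P2 pit1 -> P1=[5,5,3,4,3,4](0) P2=[3,0,3,6,3,5](0)
Move 2: P1 pit2 -> P1=[5,5,0,5,4,5](0) P2=[3,0,3,6,3,5](0)
Move 3: P1 pit0 -> P1=[0,6,1,6,5,6](0) P2=[3,0,3,6,3,5](0)
Move 4: P1 pit5 -> P1=[0,6,1,6,5,0](1) P2=[4,1,4,7,4,5](0)
Move 5: P1 pit3 -> P1=[0,6,1,0,6,1](2) P2=[5,2,5,7,4,5](0)
Move 6: P1 pit5 -> P1=[0,6,1,0,6,0](3) P2=[5,2,5,7,4,5](0)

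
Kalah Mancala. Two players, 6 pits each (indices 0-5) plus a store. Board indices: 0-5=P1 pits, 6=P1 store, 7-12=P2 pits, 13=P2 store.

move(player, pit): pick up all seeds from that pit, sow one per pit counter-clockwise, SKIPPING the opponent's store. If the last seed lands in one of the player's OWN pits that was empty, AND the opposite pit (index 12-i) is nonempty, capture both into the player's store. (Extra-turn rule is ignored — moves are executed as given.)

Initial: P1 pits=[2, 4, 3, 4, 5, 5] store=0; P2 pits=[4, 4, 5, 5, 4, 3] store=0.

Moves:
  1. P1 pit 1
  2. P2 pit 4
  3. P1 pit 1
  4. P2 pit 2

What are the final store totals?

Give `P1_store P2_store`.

Answer: 0 2

Derivation:
Move 1: P1 pit1 -> P1=[2,0,4,5,6,6](0) P2=[4,4,5,5,4,3](0)
Move 2: P2 pit4 -> P1=[3,1,4,5,6,6](0) P2=[4,4,5,5,0,4](1)
Move 3: P1 pit1 -> P1=[3,0,5,5,6,6](0) P2=[4,4,5,5,0,4](1)
Move 4: P2 pit2 -> P1=[4,0,5,5,6,6](0) P2=[4,4,0,6,1,5](2)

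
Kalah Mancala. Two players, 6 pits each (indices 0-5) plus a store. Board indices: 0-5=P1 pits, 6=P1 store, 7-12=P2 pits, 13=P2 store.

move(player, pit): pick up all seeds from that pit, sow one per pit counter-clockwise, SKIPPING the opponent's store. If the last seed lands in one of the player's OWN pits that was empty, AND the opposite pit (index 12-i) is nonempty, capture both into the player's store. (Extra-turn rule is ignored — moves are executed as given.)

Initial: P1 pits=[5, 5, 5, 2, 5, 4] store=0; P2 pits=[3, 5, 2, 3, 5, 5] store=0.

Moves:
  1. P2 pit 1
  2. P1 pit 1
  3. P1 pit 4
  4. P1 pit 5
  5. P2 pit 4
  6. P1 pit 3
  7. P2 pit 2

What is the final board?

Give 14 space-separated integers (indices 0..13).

Answer: 7 1 7 0 2 1 4 6 2 0 7 1 8 3

Derivation:
Move 1: P2 pit1 -> P1=[5,5,5,2,5,4](0) P2=[3,0,3,4,6,6](1)
Move 2: P1 pit1 -> P1=[5,0,6,3,6,5](1) P2=[3,0,3,4,6,6](1)
Move 3: P1 pit4 -> P1=[5,0,6,3,0,6](2) P2=[4,1,4,5,6,6](1)
Move 4: P1 pit5 -> P1=[5,0,6,3,0,0](3) P2=[5,2,5,6,7,6](1)
Move 5: P2 pit4 -> P1=[6,1,7,4,1,0](3) P2=[5,2,5,6,0,7](2)
Move 6: P1 pit3 -> P1=[6,1,7,0,2,1](4) P2=[6,2,5,6,0,7](2)
Move 7: P2 pit2 -> P1=[7,1,7,0,2,1](4) P2=[6,2,0,7,1,8](3)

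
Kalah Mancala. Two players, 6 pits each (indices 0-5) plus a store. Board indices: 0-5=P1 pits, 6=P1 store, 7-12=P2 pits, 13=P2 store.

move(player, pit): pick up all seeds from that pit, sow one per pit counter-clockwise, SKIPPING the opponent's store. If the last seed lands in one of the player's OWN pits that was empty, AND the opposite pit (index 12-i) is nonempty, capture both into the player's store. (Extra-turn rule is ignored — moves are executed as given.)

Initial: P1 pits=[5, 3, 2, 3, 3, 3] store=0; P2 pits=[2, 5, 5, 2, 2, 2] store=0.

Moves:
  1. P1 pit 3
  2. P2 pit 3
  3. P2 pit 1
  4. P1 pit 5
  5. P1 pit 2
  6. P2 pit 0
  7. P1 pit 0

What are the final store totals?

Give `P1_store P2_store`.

Move 1: P1 pit3 -> P1=[5,3,2,0,4,4](1) P2=[2,5,5,2,2,2](0)
Move 2: P2 pit3 -> P1=[5,3,2,0,4,4](1) P2=[2,5,5,0,3,3](0)
Move 3: P2 pit1 -> P1=[5,3,2,0,4,4](1) P2=[2,0,6,1,4,4](1)
Move 4: P1 pit5 -> P1=[5,3,2,0,4,0](2) P2=[3,1,7,1,4,4](1)
Move 5: P1 pit2 -> P1=[5,3,0,1,5,0](2) P2=[3,1,7,1,4,4](1)
Move 6: P2 pit0 -> P1=[5,3,0,1,5,0](2) P2=[0,2,8,2,4,4](1)
Move 7: P1 pit0 -> P1=[0,4,1,2,6,1](2) P2=[0,2,8,2,4,4](1)

Answer: 2 1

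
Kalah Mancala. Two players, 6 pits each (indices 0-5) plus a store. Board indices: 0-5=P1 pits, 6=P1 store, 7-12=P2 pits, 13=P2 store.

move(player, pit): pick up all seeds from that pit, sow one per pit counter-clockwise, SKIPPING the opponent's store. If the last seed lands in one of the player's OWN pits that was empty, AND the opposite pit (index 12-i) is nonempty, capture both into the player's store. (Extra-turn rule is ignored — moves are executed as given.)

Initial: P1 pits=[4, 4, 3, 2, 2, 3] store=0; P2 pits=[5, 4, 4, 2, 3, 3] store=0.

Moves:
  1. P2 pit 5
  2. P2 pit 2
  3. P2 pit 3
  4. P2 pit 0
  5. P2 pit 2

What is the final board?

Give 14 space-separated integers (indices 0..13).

Answer: 5 5 3 2 2 3 0 0 5 0 2 6 3 3

Derivation:
Move 1: P2 pit5 -> P1=[5,5,3,2,2,3](0) P2=[5,4,4,2,3,0](1)
Move 2: P2 pit2 -> P1=[5,5,3,2,2,3](0) P2=[5,4,0,3,4,1](2)
Move 3: P2 pit3 -> P1=[5,5,3,2,2,3](0) P2=[5,4,0,0,5,2](3)
Move 4: P2 pit0 -> P1=[5,5,3,2,2,3](0) P2=[0,5,1,1,6,3](3)
Move 5: P2 pit2 -> P1=[5,5,3,2,2,3](0) P2=[0,5,0,2,6,3](3)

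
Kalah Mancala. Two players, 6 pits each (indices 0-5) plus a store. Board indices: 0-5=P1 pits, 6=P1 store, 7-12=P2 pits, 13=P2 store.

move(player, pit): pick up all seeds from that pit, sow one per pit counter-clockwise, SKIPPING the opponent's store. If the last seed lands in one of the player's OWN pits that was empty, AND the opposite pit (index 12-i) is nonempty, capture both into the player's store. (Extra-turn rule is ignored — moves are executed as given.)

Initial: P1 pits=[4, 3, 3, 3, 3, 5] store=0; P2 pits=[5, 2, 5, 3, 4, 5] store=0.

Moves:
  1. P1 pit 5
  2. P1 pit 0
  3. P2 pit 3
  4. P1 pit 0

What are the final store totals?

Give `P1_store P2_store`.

Move 1: P1 pit5 -> P1=[4,3,3,3,3,0](1) P2=[6,3,6,4,4,5](0)
Move 2: P1 pit0 -> P1=[0,4,4,4,4,0](1) P2=[6,3,6,4,4,5](0)
Move 3: P2 pit3 -> P1=[1,4,4,4,4,0](1) P2=[6,3,6,0,5,6](1)
Move 4: P1 pit0 -> P1=[0,5,4,4,4,0](1) P2=[6,3,6,0,5,6](1)

Answer: 1 1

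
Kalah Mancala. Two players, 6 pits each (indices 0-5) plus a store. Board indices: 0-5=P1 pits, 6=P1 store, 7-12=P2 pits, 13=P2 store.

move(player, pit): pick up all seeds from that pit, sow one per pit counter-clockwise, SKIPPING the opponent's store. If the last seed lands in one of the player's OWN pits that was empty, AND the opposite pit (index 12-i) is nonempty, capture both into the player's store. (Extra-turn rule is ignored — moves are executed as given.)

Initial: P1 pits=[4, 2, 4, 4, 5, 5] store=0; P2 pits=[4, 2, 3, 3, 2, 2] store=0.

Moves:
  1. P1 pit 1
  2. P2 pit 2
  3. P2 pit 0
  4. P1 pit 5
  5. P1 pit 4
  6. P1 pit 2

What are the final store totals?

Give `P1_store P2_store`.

Answer: 3 0

Derivation:
Move 1: P1 pit1 -> P1=[4,0,5,5,5,5](0) P2=[4,2,3,3,2,2](0)
Move 2: P2 pit2 -> P1=[4,0,5,5,5,5](0) P2=[4,2,0,4,3,3](0)
Move 3: P2 pit0 -> P1=[4,0,5,5,5,5](0) P2=[0,3,1,5,4,3](0)
Move 4: P1 pit5 -> P1=[4,0,5,5,5,0](1) P2=[1,4,2,6,4,3](0)
Move 5: P1 pit4 -> P1=[4,0,5,5,0,1](2) P2=[2,5,3,6,4,3](0)
Move 6: P1 pit2 -> P1=[4,0,0,6,1,2](3) P2=[3,5,3,6,4,3](0)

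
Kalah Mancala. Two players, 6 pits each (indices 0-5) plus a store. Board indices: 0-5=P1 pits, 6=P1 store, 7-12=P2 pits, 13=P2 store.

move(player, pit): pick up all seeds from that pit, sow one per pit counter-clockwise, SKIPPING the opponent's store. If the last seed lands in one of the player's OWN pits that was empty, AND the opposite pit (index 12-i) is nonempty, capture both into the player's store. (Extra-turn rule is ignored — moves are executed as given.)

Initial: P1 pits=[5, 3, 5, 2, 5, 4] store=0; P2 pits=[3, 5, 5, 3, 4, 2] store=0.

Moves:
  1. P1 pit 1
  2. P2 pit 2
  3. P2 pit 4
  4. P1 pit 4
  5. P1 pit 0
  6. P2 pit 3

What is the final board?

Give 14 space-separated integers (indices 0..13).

Answer: 1 3 8 4 1 6 2 5 6 1 0 1 5 3

Derivation:
Move 1: P1 pit1 -> P1=[5,0,6,3,6,4](0) P2=[3,5,5,3,4,2](0)
Move 2: P2 pit2 -> P1=[6,0,6,3,6,4](0) P2=[3,5,0,4,5,3](1)
Move 3: P2 pit4 -> P1=[7,1,7,3,6,4](0) P2=[3,5,0,4,0,4](2)
Move 4: P1 pit4 -> P1=[7,1,7,3,0,5](1) P2=[4,6,1,5,0,4](2)
Move 5: P1 pit0 -> P1=[0,2,8,4,1,6](2) P2=[5,6,1,5,0,4](2)
Move 6: P2 pit3 -> P1=[1,3,8,4,1,6](2) P2=[5,6,1,0,1,5](3)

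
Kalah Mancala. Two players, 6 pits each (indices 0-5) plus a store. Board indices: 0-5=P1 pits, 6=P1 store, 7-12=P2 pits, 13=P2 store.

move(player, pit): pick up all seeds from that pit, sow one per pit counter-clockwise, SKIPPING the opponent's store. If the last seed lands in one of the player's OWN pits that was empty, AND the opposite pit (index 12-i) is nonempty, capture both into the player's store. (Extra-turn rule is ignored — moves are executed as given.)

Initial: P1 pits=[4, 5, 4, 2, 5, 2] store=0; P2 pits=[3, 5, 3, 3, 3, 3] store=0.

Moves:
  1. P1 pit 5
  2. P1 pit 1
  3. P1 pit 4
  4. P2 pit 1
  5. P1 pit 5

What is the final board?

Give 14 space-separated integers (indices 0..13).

Move 1: P1 pit5 -> P1=[4,5,4,2,5,0](1) P2=[4,5,3,3,3,3](0)
Move 2: P1 pit1 -> P1=[4,0,5,3,6,1](2) P2=[4,5,3,3,3,3](0)
Move 3: P1 pit4 -> P1=[4,0,5,3,0,2](3) P2=[5,6,4,4,3,3](0)
Move 4: P2 pit1 -> P1=[5,0,5,3,0,2](3) P2=[5,0,5,5,4,4](1)
Move 5: P1 pit5 -> P1=[5,0,5,3,0,0](4) P2=[6,0,5,5,4,4](1)

Answer: 5 0 5 3 0 0 4 6 0 5 5 4 4 1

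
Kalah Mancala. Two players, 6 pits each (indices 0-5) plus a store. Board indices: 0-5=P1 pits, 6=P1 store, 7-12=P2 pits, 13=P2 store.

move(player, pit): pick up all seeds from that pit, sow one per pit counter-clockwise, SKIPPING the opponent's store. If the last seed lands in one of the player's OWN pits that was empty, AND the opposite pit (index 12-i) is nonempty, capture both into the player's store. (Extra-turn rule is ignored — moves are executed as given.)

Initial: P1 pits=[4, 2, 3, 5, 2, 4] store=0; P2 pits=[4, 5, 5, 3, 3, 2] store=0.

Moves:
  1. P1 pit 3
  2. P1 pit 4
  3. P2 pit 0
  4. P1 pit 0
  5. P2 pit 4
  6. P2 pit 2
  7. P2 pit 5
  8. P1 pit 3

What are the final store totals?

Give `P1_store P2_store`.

Answer: 10 4

Derivation:
Move 1: P1 pit3 -> P1=[4,2,3,0,3,5](1) P2=[5,6,5,3,3,2](0)
Move 2: P1 pit4 -> P1=[4,2,3,0,0,6](2) P2=[6,6,5,3,3,2](0)
Move 3: P2 pit0 -> P1=[4,2,3,0,0,6](2) P2=[0,7,6,4,4,3](1)
Move 4: P1 pit0 -> P1=[0,3,4,1,0,6](10) P2=[0,0,6,4,4,3](1)
Move 5: P2 pit4 -> P1=[1,4,4,1,0,6](10) P2=[0,0,6,4,0,4](2)
Move 6: P2 pit2 -> P1=[2,5,4,1,0,6](10) P2=[0,0,0,5,1,5](3)
Move 7: P2 pit5 -> P1=[3,6,5,2,0,6](10) P2=[0,0,0,5,1,0](4)
Move 8: P1 pit3 -> P1=[3,6,5,0,1,7](10) P2=[0,0,0,5,1,0](4)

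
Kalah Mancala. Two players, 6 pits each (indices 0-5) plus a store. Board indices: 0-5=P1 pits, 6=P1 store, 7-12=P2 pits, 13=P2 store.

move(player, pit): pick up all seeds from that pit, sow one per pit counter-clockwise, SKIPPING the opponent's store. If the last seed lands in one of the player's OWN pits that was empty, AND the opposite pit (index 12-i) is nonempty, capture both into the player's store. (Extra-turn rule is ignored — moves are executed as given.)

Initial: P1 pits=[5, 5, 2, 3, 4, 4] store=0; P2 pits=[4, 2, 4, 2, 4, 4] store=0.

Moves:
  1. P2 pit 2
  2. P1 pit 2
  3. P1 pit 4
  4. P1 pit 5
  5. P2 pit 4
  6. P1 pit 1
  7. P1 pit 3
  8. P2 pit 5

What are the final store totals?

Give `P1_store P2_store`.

Answer: 4 3

Derivation:
Move 1: P2 pit2 -> P1=[5,5,2,3,4,4](0) P2=[4,2,0,3,5,5](1)
Move 2: P1 pit2 -> P1=[5,5,0,4,5,4](0) P2=[4,2,0,3,5,5](1)
Move 3: P1 pit4 -> P1=[5,5,0,4,0,5](1) P2=[5,3,1,3,5,5](1)
Move 4: P1 pit5 -> P1=[5,5,0,4,0,0](2) P2=[6,4,2,4,5,5](1)
Move 5: P2 pit4 -> P1=[6,6,1,4,0,0](2) P2=[6,4,2,4,0,6](2)
Move 6: P1 pit1 -> P1=[6,0,2,5,1,1](3) P2=[7,4,2,4,0,6](2)
Move 7: P1 pit3 -> P1=[6,0,2,0,2,2](4) P2=[8,5,2,4,0,6](2)
Move 8: P2 pit5 -> P1=[7,1,3,1,3,2](4) P2=[8,5,2,4,0,0](3)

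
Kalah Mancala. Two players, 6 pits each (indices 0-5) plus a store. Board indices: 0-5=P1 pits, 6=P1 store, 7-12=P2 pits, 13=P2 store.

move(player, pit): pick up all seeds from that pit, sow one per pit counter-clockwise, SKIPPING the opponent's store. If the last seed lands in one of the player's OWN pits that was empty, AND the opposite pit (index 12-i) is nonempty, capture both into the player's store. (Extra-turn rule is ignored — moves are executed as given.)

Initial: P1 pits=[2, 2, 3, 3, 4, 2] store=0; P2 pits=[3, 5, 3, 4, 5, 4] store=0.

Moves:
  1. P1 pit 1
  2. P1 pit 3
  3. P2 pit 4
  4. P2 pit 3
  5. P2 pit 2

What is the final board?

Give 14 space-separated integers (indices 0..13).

Move 1: P1 pit1 -> P1=[2,0,4,4,4,2](0) P2=[3,5,3,4,5,4](0)
Move 2: P1 pit3 -> P1=[2,0,4,0,5,3](1) P2=[4,5,3,4,5,4](0)
Move 3: P2 pit4 -> P1=[3,1,5,0,5,3](1) P2=[4,5,3,4,0,5](1)
Move 4: P2 pit3 -> P1=[4,1,5,0,5,3](1) P2=[4,5,3,0,1,6](2)
Move 5: P2 pit2 -> P1=[4,1,5,0,5,3](1) P2=[4,5,0,1,2,7](2)

Answer: 4 1 5 0 5 3 1 4 5 0 1 2 7 2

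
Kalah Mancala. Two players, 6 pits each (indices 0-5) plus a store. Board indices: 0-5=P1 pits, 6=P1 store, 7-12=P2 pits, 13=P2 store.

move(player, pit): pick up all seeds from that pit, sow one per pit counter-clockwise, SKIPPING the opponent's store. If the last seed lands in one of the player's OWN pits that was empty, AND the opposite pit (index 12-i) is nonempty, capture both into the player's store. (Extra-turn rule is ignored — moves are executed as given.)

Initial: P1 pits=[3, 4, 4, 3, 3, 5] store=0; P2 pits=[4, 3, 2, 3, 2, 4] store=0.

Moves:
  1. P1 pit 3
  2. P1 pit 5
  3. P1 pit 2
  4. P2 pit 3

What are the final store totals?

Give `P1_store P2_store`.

Answer: 3 1

Derivation:
Move 1: P1 pit3 -> P1=[3,4,4,0,4,6](1) P2=[4,3,2,3,2,4](0)
Move 2: P1 pit5 -> P1=[3,4,4,0,4,0](2) P2=[5,4,3,4,3,4](0)
Move 3: P1 pit2 -> P1=[3,4,0,1,5,1](3) P2=[5,4,3,4,3,4](0)
Move 4: P2 pit3 -> P1=[4,4,0,1,5,1](3) P2=[5,4,3,0,4,5](1)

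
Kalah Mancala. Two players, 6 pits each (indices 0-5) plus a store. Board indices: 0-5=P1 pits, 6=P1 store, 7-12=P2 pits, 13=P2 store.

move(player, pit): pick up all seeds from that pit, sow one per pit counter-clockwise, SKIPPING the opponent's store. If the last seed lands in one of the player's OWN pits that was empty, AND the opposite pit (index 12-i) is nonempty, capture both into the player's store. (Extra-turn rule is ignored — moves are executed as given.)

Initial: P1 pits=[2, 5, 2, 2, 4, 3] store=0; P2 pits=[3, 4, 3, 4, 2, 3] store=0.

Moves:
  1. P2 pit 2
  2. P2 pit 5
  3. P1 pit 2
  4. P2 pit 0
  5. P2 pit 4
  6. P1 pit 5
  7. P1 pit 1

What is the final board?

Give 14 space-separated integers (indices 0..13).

Answer: 4 0 1 4 6 1 2 2 6 2 6 0 1 2

Derivation:
Move 1: P2 pit2 -> P1=[2,5,2,2,4,3](0) P2=[3,4,0,5,3,4](0)
Move 2: P2 pit5 -> P1=[3,6,3,2,4,3](0) P2=[3,4,0,5,3,0](1)
Move 3: P1 pit2 -> P1=[3,6,0,3,5,4](0) P2=[3,4,0,5,3,0](1)
Move 4: P2 pit0 -> P1=[3,6,0,3,5,4](0) P2=[0,5,1,6,3,0](1)
Move 5: P2 pit4 -> P1=[4,6,0,3,5,4](0) P2=[0,5,1,6,0,1](2)
Move 6: P1 pit5 -> P1=[4,6,0,3,5,0](1) P2=[1,6,2,6,0,1](2)
Move 7: P1 pit1 -> P1=[4,0,1,4,6,1](2) P2=[2,6,2,6,0,1](2)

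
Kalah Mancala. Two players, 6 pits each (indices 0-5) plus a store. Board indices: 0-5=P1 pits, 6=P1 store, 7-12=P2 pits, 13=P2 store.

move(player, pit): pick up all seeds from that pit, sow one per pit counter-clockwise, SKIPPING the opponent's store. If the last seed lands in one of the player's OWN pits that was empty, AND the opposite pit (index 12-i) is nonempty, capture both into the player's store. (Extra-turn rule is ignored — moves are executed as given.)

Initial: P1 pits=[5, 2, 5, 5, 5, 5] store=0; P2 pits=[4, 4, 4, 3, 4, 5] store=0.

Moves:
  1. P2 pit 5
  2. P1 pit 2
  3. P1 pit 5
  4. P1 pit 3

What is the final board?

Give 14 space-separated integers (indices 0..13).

Answer: 6 3 0 0 7 1 3 7 7 6 5 5 0 1

Derivation:
Move 1: P2 pit5 -> P1=[6,3,6,6,5,5](0) P2=[4,4,4,3,4,0](1)
Move 2: P1 pit2 -> P1=[6,3,0,7,6,6](1) P2=[5,5,4,3,4,0](1)
Move 3: P1 pit5 -> P1=[6,3,0,7,6,0](2) P2=[6,6,5,4,5,0](1)
Move 4: P1 pit3 -> P1=[6,3,0,0,7,1](3) P2=[7,7,6,5,5,0](1)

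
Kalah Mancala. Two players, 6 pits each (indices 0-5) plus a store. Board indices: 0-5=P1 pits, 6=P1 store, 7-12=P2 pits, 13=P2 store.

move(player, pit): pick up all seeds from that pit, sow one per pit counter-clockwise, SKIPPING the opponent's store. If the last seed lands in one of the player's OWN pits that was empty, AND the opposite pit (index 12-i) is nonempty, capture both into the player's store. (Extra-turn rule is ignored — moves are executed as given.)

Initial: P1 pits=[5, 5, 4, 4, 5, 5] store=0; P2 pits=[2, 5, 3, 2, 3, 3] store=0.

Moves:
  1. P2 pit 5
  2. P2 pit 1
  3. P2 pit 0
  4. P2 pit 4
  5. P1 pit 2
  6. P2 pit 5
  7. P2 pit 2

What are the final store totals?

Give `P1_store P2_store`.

Answer: 1 5

Derivation:
Move 1: P2 pit5 -> P1=[6,6,4,4,5,5](0) P2=[2,5,3,2,3,0](1)
Move 2: P2 pit1 -> P1=[6,6,4,4,5,5](0) P2=[2,0,4,3,4,1](2)
Move 3: P2 pit0 -> P1=[6,6,4,4,5,5](0) P2=[0,1,5,3,4,1](2)
Move 4: P2 pit4 -> P1=[7,7,4,4,5,5](0) P2=[0,1,5,3,0,2](3)
Move 5: P1 pit2 -> P1=[7,7,0,5,6,6](1) P2=[0,1,5,3,0,2](3)
Move 6: P2 pit5 -> P1=[8,7,0,5,6,6](1) P2=[0,1,5,3,0,0](4)
Move 7: P2 pit2 -> P1=[9,7,0,5,6,6](1) P2=[0,1,0,4,1,1](5)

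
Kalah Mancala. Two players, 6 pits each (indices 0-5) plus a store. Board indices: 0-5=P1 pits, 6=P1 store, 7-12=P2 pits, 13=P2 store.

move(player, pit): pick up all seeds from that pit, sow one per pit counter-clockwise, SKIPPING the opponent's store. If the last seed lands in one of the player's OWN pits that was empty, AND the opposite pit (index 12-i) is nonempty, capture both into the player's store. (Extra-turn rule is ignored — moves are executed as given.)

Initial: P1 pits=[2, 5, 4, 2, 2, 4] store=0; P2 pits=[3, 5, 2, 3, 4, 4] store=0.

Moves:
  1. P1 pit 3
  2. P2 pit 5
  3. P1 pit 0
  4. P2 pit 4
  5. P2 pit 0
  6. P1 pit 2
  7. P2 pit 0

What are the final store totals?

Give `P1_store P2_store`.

Answer: 4 2

Derivation:
Move 1: P1 pit3 -> P1=[2,5,4,0,3,5](0) P2=[3,5,2,3,4,4](0)
Move 2: P2 pit5 -> P1=[3,6,5,0,3,5](0) P2=[3,5,2,3,4,0](1)
Move 3: P1 pit0 -> P1=[0,7,6,0,3,5](3) P2=[3,5,0,3,4,0](1)
Move 4: P2 pit4 -> P1=[1,8,6,0,3,5](3) P2=[3,5,0,3,0,1](2)
Move 5: P2 pit0 -> P1=[1,8,6,0,3,5](3) P2=[0,6,1,4,0,1](2)
Move 6: P1 pit2 -> P1=[1,8,0,1,4,6](4) P2=[1,7,1,4,0,1](2)
Move 7: P2 pit0 -> P1=[1,8,0,1,4,6](4) P2=[0,8,1,4,0,1](2)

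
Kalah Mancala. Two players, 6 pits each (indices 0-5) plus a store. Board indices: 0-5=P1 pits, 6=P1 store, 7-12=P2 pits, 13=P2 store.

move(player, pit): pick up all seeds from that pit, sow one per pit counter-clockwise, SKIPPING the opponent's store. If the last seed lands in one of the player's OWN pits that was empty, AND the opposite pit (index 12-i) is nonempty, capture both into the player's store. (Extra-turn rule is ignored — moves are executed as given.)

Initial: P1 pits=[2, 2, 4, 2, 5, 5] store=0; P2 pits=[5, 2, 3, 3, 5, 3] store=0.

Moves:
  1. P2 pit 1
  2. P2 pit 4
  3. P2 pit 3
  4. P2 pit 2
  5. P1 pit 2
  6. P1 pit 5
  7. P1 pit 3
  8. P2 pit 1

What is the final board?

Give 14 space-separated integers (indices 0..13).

Answer: 4 3 0 0 7 1 3 7 0 2 2 3 6 3

Derivation:
Move 1: P2 pit1 -> P1=[2,2,4,2,5,5](0) P2=[5,0,4,4,5,3](0)
Move 2: P2 pit4 -> P1=[3,3,5,2,5,5](0) P2=[5,0,4,4,0,4](1)
Move 3: P2 pit3 -> P1=[4,3,5,2,5,5](0) P2=[5,0,4,0,1,5](2)
Move 4: P2 pit2 -> P1=[4,3,5,2,5,5](0) P2=[5,0,0,1,2,6](3)
Move 5: P1 pit2 -> P1=[4,3,0,3,6,6](1) P2=[6,0,0,1,2,6](3)
Move 6: P1 pit5 -> P1=[4,3,0,3,6,0](2) P2=[7,1,1,2,3,6](3)
Move 7: P1 pit3 -> P1=[4,3,0,0,7,1](3) P2=[7,1,1,2,3,6](3)
Move 8: P2 pit1 -> P1=[4,3,0,0,7,1](3) P2=[7,0,2,2,3,6](3)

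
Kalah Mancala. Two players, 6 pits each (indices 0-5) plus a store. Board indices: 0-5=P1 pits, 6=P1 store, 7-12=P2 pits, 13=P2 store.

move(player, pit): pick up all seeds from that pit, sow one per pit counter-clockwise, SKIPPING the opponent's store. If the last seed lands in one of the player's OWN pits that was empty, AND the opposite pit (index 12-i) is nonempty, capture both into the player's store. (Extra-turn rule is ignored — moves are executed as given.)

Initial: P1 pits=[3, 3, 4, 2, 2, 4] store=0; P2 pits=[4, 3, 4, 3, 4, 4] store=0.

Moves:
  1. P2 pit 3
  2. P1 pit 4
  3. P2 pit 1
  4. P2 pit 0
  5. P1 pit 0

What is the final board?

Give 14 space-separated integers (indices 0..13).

Move 1: P2 pit3 -> P1=[3,3,4,2,2,4](0) P2=[4,3,4,0,5,5](1)
Move 2: P1 pit4 -> P1=[3,3,4,2,0,5](1) P2=[4,3,4,0,5,5](1)
Move 3: P2 pit1 -> P1=[3,3,4,2,0,5](1) P2=[4,0,5,1,6,5](1)
Move 4: P2 pit0 -> P1=[3,3,4,2,0,5](1) P2=[0,1,6,2,7,5](1)
Move 5: P1 pit0 -> P1=[0,4,5,3,0,5](1) P2=[0,1,6,2,7,5](1)

Answer: 0 4 5 3 0 5 1 0 1 6 2 7 5 1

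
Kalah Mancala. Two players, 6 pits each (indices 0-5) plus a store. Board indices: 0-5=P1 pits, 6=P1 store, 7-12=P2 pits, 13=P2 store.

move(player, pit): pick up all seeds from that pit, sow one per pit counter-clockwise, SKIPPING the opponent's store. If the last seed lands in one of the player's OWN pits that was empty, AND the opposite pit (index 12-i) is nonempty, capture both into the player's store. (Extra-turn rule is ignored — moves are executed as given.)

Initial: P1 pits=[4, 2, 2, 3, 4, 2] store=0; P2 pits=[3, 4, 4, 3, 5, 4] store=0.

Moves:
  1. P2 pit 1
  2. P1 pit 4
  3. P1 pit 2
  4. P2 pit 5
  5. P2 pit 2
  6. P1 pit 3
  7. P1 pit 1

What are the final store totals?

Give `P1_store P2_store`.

Move 1: P2 pit1 -> P1=[4,2,2,3,4,2](0) P2=[3,0,5,4,6,5](0)
Move 2: P1 pit4 -> P1=[4,2,2,3,0,3](1) P2=[4,1,5,4,6,5](0)
Move 3: P1 pit2 -> P1=[4,2,0,4,0,3](3) P2=[4,0,5,4,6,5](0)
Move 4: P2 pit5 -> P1=[5,3,1,5,0,3](3) P2=[4,0,5,4,6,0](1)
Move 5: P2 pit2 -> P1=[6,3,1,5,0,3](3) P2=[4,0,0,5,7,1](2)
Move 6: P1 pit3 -> P1=[6,3,1,0,1,4](4) P2=[5,1,0,5,7,1](2)
Move 7: P1 pit1 -> P1=[6,0,2,1,2,4](4) P2=[5,1,0,5,7,1](2)

Answer: 4 2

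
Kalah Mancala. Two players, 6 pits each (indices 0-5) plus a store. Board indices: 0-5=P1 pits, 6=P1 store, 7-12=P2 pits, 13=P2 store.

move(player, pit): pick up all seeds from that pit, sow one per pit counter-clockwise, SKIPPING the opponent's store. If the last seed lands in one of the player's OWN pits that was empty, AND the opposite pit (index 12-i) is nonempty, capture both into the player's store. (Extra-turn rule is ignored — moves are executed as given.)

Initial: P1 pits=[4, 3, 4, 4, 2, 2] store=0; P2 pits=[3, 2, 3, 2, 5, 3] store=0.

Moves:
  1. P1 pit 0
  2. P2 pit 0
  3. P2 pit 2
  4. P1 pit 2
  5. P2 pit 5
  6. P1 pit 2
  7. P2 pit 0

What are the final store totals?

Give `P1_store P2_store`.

Answer: 1 2

Derivation:
Move 1: P1 pit0 -> P1=[0,4,5,5,3,2](0) P2=[3,2,3,2,5,3](0)
Move 2: P2 pit0 -> P1=[0,4,5,5,3,2](0) P2=[0,3,4,3,5,3](0)
Move 3: P2 pit2 -> P1=[0,4,5,5,3,2](0) P2=[0,3,0,4,6,4](1)
Move 4: P1 pit2 -> P1=[0,4,0,6,4,3](1) P2=[1,3,0,4,6,4](1)
Move 5: P2 pit5 -> P1=[1,5,1,6,4,3](1) P2=[1,3,0,4,6,0](2)
Move 6: P1 pit2 -> P1=[1,5,0,7,4,3](1) P2=[1,3,0,4,6,0](2)
Move 7: P2 pit0 -> P1=[1,5,0,7,4,3](1) P2=[0,4,0,4,6,0](2)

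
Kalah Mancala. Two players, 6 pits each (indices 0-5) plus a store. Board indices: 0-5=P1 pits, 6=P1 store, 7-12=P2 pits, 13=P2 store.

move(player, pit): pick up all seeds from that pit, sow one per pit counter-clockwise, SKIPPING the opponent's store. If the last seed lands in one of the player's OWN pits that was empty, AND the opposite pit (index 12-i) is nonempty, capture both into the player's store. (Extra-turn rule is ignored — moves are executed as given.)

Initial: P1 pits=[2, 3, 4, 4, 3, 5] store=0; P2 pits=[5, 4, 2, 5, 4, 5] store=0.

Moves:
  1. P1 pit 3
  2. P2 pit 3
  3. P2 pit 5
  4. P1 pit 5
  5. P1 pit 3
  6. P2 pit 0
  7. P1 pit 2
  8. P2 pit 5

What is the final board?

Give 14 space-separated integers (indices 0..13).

Move 1: P1 pit3 -> P1=[2,3,4,0,4,6](1) P2=[6,4,2,5,4,5](0)
Move 2: P2 pit3 -> P1=[3,4,4,0,4,6](1) P2=[6,4,2,0,5,6](1)
Move 3: P2 pit5 -> P1=[4,5,5,1,5,6](1) P2=[6,4,2,0,5,0](2)
Move 4: P1 pit5 -> P1=[4,5,5,1,5,0](2) P2=[7,5,3,1,6,0](2)
Move 5: P1 pit3 -> P1=[4,5,5,0,6,0](2) P2=[7,5,3,1,6,0](2)
Move 6: P2 pit0 -> P1=[5,5,5,0,6,0](2) P2=[0,6,4,2,7,1](3)
Move 7: P1 pit2 -> P1=[5,5,0,1,7,1](3) P2=[1,6,4,2,7,1](3)
Move 8: P2 pit5 -> P1=[5,5,0,1,7,1](3) P2=[1,6,4,2,7,0](4)

Answer: 5 5 0 1 7 1 3 1 6 4 2 7 0 4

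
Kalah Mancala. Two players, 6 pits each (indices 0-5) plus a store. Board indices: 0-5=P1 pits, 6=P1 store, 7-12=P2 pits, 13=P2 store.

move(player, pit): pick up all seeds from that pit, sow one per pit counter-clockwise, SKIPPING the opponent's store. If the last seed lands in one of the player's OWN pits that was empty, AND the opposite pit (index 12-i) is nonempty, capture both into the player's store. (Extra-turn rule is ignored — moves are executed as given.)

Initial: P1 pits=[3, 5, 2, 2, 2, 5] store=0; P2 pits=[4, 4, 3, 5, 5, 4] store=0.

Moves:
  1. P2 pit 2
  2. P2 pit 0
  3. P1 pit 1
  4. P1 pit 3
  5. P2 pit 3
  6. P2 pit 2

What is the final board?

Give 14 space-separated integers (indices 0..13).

Answer: 4 1 0 1 4 7 2 0 5 0 0 8 6 6

Derivation:
Move 1: P2 pit2 -> P1=[3,5,2,2,2,5](0) P2=[4,4,0,6,6,5](0)
Move 2: P2 pit0 -> P1=[3,5,2,2,2,5](0) P2=[0,5,1,7,7,5](0)
Move 3: P1 pit1 -> P1=[3,0,3,3,3,6](1) P2=[0,5,1,7,7,5](0)
Move 4: P1 pit3 -> P1=[3,0,3,0,4,7](2) P2=[0,5,1,7,7,5](0)
Move 5: P2 pit3 -> P1=[4,1,4,1,4,7](2) P2=[0,5,1,0,8,6](1)
Move 6: P2 pit2 -> P1=[4,1,0,1,4,7](2) P2=[0,5,0,0,8,6](6)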